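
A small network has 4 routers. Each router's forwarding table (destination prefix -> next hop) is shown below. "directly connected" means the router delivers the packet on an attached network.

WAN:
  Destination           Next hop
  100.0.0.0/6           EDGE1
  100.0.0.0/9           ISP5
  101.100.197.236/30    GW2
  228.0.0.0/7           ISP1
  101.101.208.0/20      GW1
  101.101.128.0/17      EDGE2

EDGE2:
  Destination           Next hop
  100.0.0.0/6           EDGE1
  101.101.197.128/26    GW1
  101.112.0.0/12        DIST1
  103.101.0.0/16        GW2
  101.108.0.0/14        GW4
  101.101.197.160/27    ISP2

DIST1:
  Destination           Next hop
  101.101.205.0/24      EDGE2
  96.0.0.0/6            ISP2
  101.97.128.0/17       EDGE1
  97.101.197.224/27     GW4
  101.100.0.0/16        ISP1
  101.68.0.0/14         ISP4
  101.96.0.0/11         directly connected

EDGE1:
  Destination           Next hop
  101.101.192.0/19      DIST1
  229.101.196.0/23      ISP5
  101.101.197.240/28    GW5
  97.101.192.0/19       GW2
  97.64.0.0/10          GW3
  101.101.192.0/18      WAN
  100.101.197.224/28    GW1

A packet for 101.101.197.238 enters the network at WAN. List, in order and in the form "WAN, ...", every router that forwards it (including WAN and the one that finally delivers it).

At WAN: longest match for 101.101.197.238 is 101.101.128.0/17 -> EDGE2
At EDGE2: longest match for 101.101.197.238 is 100.0.0.0/6 -> EDGE1
At EDGE1: longest match for 101.101.197.238 is 101.101.192.0/19 -> DIST1
At DIST1: longest match for 101.101.197.238 is 101.96.0.0/11 -> directly connected

WAN, EDGE2, EDGE1, DIST1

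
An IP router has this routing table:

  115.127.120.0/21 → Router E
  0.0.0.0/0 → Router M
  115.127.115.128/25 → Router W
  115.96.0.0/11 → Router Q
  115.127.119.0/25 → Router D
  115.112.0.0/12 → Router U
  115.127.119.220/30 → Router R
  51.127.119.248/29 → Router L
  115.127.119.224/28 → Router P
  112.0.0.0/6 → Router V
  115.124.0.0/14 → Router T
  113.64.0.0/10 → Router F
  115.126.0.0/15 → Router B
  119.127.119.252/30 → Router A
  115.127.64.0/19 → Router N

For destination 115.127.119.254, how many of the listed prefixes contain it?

Prefixes containing 115.127.119.254:
  0.0.0.0/0 (default, matches everything)
  112.0.0.0/6 (112.0.0.0 - 115.255.255.255)
  115.96.0.0/11 (115.96.0.0 - 115.127.255.255)
  115.112.0.0/12 (115.112.0.0 - 115.127.255.255)
  115.124.0.0/14 (115.124.0.0 - 115.127.255.255)
  115.126.0.0/15 (115.126.0.0 - 115.127.255.255)
Total matching entries: 6.

6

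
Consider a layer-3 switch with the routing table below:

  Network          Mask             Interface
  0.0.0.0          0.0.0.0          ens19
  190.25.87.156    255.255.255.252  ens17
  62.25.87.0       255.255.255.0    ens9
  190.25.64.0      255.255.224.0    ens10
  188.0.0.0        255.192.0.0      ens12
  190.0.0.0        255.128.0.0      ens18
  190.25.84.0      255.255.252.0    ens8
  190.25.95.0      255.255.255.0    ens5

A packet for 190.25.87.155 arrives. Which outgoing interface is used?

ens8

Routes whose prefix contains 190.25.87.155:
  0.0.0.0/0 (default, matches everything) -> ens19
  190.0.0.0/9 (190.0.0.0 - 190.127.255.255) -> ens18
  190.25.64.0/19 (190.25.64.0 - 190.25.95.255) -> ens10
  190.25.84.0/22 (190.25.84.0 - 190.25.87.255) -> ens8
More-specific entries that do NOT match:
  190.25.87.156/30 (190.25.87.156 - 190.25.87.159) does not contain 190.25.87.155
  62.25.87.0/24 (62.25.87.0 - 62.25.87.255) does not contain 190.25.87.155
  190.25.95.0/24 (190.25.95.0 - 190.25.95.255) does not contain 190.25.87.155
Longest matching prefix is /22 -> interface ens8.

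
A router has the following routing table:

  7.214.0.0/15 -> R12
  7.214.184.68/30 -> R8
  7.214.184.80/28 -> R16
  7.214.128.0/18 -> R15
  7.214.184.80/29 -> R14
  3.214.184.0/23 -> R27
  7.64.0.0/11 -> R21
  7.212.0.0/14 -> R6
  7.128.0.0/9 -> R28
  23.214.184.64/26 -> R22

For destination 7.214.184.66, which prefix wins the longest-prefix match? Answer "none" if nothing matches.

Entries matching 7.214.184.66:
  7.128.0.0/9 (7.128.0.0 - 7.255.255.255)
  7.212.0.0/14 (7.212.0.0 - 7.215.255.255)
  7.214.0.0/15 (7.214.0.0 - 7.215.255.255)
  7.214.128.0/18 (7.214.128.0 - 7.214.191.255)
Most specific is 7.214.128.0/18.

7.214.128.0/18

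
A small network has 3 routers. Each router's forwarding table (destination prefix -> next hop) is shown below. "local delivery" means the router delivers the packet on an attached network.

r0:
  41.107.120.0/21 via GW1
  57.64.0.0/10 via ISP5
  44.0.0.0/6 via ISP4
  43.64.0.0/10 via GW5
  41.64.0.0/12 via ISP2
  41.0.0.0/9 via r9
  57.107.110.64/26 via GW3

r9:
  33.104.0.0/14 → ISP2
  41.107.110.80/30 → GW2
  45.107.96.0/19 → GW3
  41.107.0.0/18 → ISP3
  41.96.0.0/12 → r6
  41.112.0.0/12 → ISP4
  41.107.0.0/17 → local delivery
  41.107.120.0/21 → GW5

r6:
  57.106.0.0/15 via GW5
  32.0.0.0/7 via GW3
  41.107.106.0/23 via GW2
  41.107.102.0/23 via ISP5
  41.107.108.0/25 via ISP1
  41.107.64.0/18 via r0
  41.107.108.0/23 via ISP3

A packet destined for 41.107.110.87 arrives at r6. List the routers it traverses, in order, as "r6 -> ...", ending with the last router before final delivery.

At r6: longest match for 41.107.110.87 is 41.107.64.0/18 -> r0
At r0: longest match for 41.107.110.87 is 41.0.0.0/9 -> r9
At r9: longest match for 41.107.110.87 is 41.107.0.0/17 -> local delivery

r6 -> r0 -> r9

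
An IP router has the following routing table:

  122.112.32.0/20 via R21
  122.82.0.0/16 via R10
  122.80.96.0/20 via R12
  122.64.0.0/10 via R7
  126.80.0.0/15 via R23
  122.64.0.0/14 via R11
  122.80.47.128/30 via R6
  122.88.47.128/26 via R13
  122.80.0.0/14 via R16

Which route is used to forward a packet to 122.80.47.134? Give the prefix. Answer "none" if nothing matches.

122.80.0.0/14

Entries matching 122.80.47.134:
  122.64.0.0/10 (122.64.0.0 - 122.127.255.255)
  122.80.0.0/14 (122.80.0.0 - 122.83.255.255)
Most specific is 122.80.0.0/14.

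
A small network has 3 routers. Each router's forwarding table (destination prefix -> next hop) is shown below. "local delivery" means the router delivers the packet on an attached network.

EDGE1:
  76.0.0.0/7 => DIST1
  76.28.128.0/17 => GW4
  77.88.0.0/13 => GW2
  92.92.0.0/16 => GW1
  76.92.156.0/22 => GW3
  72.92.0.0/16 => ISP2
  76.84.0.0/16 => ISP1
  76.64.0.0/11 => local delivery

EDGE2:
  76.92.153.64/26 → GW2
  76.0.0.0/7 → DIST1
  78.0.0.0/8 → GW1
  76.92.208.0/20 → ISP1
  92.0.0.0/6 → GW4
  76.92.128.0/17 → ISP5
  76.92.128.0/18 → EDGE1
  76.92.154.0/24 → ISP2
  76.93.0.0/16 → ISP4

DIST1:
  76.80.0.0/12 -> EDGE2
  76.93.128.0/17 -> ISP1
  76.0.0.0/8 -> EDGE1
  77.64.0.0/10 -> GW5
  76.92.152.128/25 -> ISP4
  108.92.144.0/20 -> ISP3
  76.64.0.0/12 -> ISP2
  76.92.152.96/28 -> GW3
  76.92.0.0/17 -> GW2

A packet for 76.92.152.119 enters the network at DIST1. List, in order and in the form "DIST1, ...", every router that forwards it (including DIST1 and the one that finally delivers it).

At DIST1: longest match for 76.92.152.119 is 76.80.0.0/12 -> EDGE2
At EDGE2: longest match for 76.92.152.119 is 76.92.128.0/18 -> EDGE1
At EDGE1: longest match for 76.92.152.119 is 76.64.0.0/11 -> local delivery

DIST1, EDGE2, EDGE1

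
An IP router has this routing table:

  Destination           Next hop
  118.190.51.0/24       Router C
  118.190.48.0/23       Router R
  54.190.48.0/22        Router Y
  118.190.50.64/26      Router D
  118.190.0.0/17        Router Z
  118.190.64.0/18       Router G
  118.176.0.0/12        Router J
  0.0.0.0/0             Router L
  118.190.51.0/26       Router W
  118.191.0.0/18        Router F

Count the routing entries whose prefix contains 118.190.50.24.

Prefixes containing 118.190.50.24:
  0.0.0.0/0 (default, matches everything)
  118.176.0.0/12 (118.176.0.0 - 118.191.255.255)
  118.190.0.0/17 (118.190.0.0 - 118.190.127.255)
Total matching entries: 3.

3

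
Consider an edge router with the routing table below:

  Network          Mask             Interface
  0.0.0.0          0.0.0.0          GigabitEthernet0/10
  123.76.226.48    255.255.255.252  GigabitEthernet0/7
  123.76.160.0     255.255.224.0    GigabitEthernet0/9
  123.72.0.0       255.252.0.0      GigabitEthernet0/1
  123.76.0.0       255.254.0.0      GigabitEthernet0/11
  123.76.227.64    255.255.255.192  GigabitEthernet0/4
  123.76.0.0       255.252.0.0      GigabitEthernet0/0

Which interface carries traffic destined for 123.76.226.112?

GigabitEthernet0/11

Routes whose prefix contains 123.76.226.112:
  0.0.0.0/0 (default, matches everything) -> GigabitEthernet0/10
  123.76.0.0/14 (123.76.0.0 - 123.79.255.255) -> GigabitEthernet0/0
  123.76.0.0/15 (123.76.0.0 - 123.77.255.255) -> GigabitEthernet0/11
More-specific entries that do NOT match:
  123.76.226.48/30 (123.76.226.48 - 123.76.226.51) does not contain 123.76.226.112
  123.76.227.64/26 (123.76.227.64 - 123.76.227.127) does not contain 123.76.226.112
  123.76.160.0/19 (123.76.160.0 - 123.76.191.255) does not contain 123.76.226.112
Longest matching prefix is /15 -> interface GigabitEthernet0/11.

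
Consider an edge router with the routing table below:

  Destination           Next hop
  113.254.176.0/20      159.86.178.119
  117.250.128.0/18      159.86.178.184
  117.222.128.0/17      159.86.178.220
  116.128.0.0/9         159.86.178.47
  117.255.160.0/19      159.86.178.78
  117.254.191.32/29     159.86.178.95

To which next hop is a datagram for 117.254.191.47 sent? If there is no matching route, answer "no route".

No entry's prefix contains 117.254.191.47; there is no default route.

no route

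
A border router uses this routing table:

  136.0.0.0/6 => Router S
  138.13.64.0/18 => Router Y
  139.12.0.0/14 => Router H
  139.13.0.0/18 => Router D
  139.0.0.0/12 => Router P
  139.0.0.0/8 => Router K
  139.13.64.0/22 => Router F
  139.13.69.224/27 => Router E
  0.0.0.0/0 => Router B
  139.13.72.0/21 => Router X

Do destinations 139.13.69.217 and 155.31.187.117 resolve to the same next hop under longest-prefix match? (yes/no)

139.13.69.217: longest match 139.12.0.0/14 -> Router H
155.31.187.117: longest match 0.0.0.0/0 -> Router B

no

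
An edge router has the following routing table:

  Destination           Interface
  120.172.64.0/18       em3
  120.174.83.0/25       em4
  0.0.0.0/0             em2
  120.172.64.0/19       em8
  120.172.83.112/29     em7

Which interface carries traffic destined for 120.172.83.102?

Routes whose prefix contains 120.172.83.102:
  0.0.0.0/0 (default, matches everything) -> em2
  120.172.64.0/18 (120.172.64.0 - 120.172.127.255) -> em3
  120.172.64.0/19 (120.172.64.0 - 120.172.95.255) -> em8
More-specific entries that do NOT match:
  120.172.83.112/29 (120.172.83.112 - 120.172.83.119) does not contain 120.172.83.102
  120.174.83.0/25 (120.174.83.0 - 120.174.83.127) does not contain 120.172.83.102
Longest matching prefix is /19 -> interface em8.

em8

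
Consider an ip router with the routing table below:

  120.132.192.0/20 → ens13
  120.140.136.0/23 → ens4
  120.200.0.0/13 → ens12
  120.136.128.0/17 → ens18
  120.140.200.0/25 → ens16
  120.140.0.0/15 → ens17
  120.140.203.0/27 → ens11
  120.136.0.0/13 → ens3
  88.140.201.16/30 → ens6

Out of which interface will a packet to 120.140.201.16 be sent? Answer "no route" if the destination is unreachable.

Routes whose prefix contains 120.140.201.16:
  120.136.0.0/13 (120.136.0.0 - 120.143.255.255) -> ens3
  120.140.0.0/15 (120.140.0.0 - 120.141.255.255) -> ens17
More-specific entries that do NOT match:
  88.140.201.16/30 (88.140.201.16 - 88.140.201.19) does not contain 120.140.201.16
  120.140.203.0/27 (120.140.203.0 - 120.140.203.31) does not contain 120.140.201.16
  120.140.200.0/25 (120.140.200.0 - 120.140.200.127) does not contain 120.140.201.16
  120.140.136.0/23 (120.140.136.0 - 120.140.137.255) does not contain 120.140.201.16
  120.132.192.0/20 (120.132.192.0 - 120.132.207.255) does not contain 120.140.201.16
  120.136.128.0/17 (120.136.128.0 - 120.136.255.255) does not contain 120.140.201.16
Longest matching prefix is /15 -> interface ens17.

ens17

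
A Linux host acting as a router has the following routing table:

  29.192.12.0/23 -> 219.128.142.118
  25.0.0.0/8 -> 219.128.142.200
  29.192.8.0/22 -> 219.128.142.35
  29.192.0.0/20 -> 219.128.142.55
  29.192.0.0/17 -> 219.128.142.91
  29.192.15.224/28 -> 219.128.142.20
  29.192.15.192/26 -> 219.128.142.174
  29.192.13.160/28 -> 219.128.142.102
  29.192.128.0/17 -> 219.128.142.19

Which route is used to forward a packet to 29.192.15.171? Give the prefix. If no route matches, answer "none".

29.192.0.0/20

Entries matching 29.192.15.171:
  29.192.0.0/17 (29.192.0.0 - 29.192.127.255)
  29.192.0.0/20 (29.192.0.0 - 29.192.15.255)
Most specific is 29.192.0.0/20.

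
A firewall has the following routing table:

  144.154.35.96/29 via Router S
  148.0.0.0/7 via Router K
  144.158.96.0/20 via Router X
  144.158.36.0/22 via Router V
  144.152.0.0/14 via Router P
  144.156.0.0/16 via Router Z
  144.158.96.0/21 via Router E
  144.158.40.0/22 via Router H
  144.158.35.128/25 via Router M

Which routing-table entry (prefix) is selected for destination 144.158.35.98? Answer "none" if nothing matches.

144.158.35.98 is outside every listed prefix and there is no default route.

none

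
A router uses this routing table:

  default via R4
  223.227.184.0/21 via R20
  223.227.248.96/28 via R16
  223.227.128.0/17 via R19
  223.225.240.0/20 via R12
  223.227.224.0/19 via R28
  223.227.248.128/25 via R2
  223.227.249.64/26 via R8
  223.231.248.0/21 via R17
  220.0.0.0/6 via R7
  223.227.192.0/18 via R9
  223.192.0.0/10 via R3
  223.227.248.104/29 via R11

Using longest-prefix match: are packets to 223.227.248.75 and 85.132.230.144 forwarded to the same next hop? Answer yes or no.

223.227.248.75: longest match 223.227.224.0/19 -> R28
85.132.230.144: longest match 0.0.0.0/0 -> R4

no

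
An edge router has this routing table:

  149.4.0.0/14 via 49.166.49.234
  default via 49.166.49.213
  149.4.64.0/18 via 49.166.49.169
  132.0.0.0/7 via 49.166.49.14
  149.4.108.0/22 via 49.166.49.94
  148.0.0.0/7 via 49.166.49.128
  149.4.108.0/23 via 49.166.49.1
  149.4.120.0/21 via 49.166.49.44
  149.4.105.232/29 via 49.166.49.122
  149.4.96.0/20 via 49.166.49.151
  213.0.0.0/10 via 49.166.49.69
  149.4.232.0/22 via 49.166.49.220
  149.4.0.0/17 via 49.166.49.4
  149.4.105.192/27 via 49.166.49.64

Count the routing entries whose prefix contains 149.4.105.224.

Prefixes containing 149.4.105.224:
  0.0.0.0/0 (default, matches everything)
  148.0.0.0/7 (148.0.0.0 - 149.255.255.255)
  149.4.0.0/14 (149.4.0.0 - 149.7.255.255)
  149.4.0.0/17 (149.4.0.0 - 149.4.127.255)
  149.4.64.0/18 (149.4.64.0 - 149.4.127.255)
  149.4.96.0/20 (149.4.96.0 - 149.4.111.255)
Total matching entries: 6.

6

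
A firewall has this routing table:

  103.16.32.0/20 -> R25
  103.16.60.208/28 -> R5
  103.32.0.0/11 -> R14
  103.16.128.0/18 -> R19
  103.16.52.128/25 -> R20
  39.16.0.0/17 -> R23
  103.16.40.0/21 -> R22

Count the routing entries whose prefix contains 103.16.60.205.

0

No listed prefix contains 103.16.60.205.
Total matching entries: 0.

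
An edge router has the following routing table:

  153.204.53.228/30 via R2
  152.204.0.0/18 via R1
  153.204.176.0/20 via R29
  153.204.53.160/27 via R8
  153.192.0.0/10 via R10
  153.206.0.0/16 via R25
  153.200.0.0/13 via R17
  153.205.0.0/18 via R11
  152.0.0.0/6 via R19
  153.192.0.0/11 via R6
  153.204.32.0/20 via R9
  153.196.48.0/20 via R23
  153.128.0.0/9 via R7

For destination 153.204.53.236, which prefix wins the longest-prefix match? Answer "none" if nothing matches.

153.200.0.0/13

Entries matching 153.204.53.236:
  152.0.0.0/6 (152.0.0.0 - 155.255.255.255)
  153.128.0.0/9 (153.128.0.0 - 153.255.255.255)
  153.192.0.0/10 (153.192.0.0 - 153.255.255.255)
  153.192.0.0/11 (153.192.0.0 - 153.223.255.255)
  153.200.0.0/13 (153.200.0.0 - 153.207.255.255)
Most specific is 153.200.0.0/13.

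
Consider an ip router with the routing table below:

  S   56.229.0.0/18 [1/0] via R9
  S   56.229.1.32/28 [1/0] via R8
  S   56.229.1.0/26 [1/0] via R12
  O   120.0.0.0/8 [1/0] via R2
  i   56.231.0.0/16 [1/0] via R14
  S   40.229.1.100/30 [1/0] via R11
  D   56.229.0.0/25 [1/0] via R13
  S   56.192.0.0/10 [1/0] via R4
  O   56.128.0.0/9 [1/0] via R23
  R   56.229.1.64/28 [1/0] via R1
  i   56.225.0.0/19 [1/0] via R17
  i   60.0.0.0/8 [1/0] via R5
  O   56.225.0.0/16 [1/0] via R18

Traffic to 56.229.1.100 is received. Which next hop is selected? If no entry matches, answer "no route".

Routes whose prefix contains 56.229.1.100:
  56.128.0.0/9 (56.128.0.0 - 56.255.255.255) -> R23
  56.192.0.0/10 (56.192.0.0 - 56.255.255.255) -> R4
  56.229.0.0/18 (56.229.0.0 - 56.229.63.255) -> R9
More-specific entries that do NOT match:
  40.229.1.100/30 (40.229.1.100 - 40.229.1.103) does not contain 56.229.1.100
  56.229.1.32/28 (56.229.1.32 - 56.229.1.47) does not contain 56.229.1.100
  56.229.1.64/28 (56.229.1.64 - 56.229.1.79) does not contain 56.229.1.100
  56.229.1.0/26 (56.229.1.0 - 56.229.1.63) does not contain 56.229.1.100
  56.229.0.0/25 (56.229.0.0 - 56.229.0.127) does not contain 56.229.1.100
  56.225.0.0/19 (56.225.0.0 - 56.225.31.255) does not contain 56.229.1.100
Longest matching prefix is /18 -> next hop R9.

R9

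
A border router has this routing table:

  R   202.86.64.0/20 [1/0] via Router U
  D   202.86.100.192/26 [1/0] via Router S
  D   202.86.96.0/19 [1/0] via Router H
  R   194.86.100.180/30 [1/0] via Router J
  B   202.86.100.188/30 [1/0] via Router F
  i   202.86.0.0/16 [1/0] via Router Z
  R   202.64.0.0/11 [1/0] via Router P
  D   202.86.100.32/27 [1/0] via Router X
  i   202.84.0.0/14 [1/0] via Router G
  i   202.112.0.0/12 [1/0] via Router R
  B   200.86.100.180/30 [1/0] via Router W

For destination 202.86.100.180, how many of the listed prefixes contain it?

Prefixes containing 202.86.100.180:
  202.64.0.0/11 (202.64.0.0 - 202.95.255.255)
  202.84.0.0/14 (202.84.0.0 - 202.87.255.255)
  202.86.0.0/16 (202.86.0.0 - 202.86.255.255)
  202.86.96.0/19 (202.86.96.0 - 202.86.127.255)
Total matching entries: 4.

4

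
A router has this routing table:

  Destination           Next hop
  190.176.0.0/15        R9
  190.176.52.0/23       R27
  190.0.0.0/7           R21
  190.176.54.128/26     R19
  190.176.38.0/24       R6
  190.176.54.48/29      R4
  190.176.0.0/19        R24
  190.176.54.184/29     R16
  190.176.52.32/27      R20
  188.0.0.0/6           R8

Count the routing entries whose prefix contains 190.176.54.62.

3

Prefixes containing 190.176.54.62:
  188.0.0.0/6 (188.0.0.0 - 191.255.255.255)
  190.0.0.0/7 (190.0.0.0 - 191.255.255.255)
  190.176.0.0/15 (190.176.0.0 - 190.177.255.255)
Total matching entries: 3.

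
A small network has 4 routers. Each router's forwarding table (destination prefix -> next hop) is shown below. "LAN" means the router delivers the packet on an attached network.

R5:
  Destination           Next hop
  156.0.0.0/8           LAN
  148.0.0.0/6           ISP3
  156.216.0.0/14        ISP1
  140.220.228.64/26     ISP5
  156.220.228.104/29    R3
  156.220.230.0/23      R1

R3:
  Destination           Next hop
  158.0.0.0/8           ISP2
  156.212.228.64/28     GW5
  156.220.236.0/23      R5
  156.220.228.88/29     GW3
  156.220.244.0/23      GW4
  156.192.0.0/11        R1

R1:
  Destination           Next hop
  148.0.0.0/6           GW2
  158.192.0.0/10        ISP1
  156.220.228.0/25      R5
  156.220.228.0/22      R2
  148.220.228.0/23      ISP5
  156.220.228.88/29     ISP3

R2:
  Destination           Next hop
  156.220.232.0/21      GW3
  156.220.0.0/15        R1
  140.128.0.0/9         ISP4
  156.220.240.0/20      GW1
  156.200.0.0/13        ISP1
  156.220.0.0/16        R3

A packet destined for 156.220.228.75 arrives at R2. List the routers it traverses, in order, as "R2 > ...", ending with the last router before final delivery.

At R2: longest match for 156.220.228.75 is 156.220.0.0/16 -> R3
At R3: longest match for 156.220.228.75 is 156.192.0.0/11 -> R1
At R1: longest match for 156.220.228.75 is 156.220.228.0/25 -> R5
At R5: longest match for 156.220.228.75 is 156.0.0.0/8 -> LAN

R2 > R3 > R1 > R5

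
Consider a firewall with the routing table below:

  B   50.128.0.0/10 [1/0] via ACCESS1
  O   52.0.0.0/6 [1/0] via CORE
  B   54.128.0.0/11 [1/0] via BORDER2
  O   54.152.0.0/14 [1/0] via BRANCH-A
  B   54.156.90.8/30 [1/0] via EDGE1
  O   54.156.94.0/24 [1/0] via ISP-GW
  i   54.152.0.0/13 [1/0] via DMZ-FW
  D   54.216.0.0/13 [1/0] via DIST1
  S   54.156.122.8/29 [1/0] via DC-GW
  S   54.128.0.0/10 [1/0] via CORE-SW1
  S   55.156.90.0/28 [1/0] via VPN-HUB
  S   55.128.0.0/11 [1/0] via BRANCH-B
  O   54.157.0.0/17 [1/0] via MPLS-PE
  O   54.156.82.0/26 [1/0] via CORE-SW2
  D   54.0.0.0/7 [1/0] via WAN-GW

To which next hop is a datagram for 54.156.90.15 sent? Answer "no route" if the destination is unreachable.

DMZ-FW

Routes whose prefix contains 54.156.90.15:
  52.0.0.0/6 (52.0.0.0 - 55.255.255.255) -> CORE
  54.0.0.0/7 (54.0.0.0 - 55.255.255.255) -> WAN-GW
  54.128.0.0/10 (54.128.0.0 - 54.191.255.255) -> CORE-SW1
  54.128.0.0/11 (54.128.0.0 - 54.159.255.255) -> BORDER2
  54.152.0.0/13 (54.152.0.0 - 54.159.255.255) -> DMZ-FW
More-specific entries that do NOT match:
  54.156.90.8/30 (54.156.90.8 - 54.156.90.11) does not contain 54.156.90.15
  54.156.122.8/29 (54.156.122.8 - 54.156.122.15) does not contain 54.156.90.15
  55.156.90.0/28 (55.156.90.0 - 55.156.90.15) does not contain 54.156.90.15
  54.156.82.0/26 (54.156.82.0 - 54.156.82.63) does not contain 54.156.90.15
  54.156.94.0/24 (54.156.94.0 - 54.156.94.255) does not contain 54.156.90.15
  54.157.0.0/17 (54.157.0.0 - 54.157.127.255) does not contain 54.156.90.15
  54.152.0.0/14 (54.152.0.0 - 54.155.255.255) does not contain 54.156.90.15
Longest matching prefix is /13 -> next hop DMZ-FW.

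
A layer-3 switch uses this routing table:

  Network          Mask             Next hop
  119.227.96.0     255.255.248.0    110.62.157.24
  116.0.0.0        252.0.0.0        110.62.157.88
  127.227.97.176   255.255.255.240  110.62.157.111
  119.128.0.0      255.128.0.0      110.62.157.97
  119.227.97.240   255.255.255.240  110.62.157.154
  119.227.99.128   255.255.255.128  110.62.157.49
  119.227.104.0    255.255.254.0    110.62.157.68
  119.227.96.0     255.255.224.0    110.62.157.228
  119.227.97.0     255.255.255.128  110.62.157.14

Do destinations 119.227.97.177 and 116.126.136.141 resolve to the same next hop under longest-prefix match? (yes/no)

119.227.97.177: longest match 119.227.96.0/21 -> 110.62.157.24
116.126.136.141: longest match 116.0.0.0/6 -> 110.62.157.88

no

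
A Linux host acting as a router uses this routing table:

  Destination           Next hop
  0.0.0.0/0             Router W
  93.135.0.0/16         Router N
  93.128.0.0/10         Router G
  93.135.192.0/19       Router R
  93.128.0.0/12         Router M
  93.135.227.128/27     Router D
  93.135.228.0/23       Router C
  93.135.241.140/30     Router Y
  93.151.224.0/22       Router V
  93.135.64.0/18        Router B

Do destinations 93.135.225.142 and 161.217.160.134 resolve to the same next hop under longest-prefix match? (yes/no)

no

93.135.225.142: longest match 93.135.0.0/16 -> Router N
161.217.160.134: longest match 0.0.0.0/0 -> Router W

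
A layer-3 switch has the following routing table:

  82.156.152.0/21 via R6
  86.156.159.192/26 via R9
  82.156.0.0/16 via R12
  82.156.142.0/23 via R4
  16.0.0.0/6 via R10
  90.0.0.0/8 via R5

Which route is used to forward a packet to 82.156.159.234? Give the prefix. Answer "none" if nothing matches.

82.156.152.0/21

Entries matching 82.156.159.234:
  82.156.0.0/16 (82.156.0.0 - 82.156.255.255)
  82.156.152.0/21 (82.156.152.0 - 82.156.159.255)
Most specific is 82.156.152.0/21.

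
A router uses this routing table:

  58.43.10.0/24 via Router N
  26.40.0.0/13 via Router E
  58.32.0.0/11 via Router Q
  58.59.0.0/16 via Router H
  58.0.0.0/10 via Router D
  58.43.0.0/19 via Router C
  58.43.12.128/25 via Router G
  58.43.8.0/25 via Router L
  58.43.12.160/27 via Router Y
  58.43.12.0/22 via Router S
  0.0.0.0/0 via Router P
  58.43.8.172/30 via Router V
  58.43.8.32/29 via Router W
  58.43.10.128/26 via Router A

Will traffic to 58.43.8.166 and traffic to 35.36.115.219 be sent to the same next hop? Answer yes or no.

no

58.43.8.166: longest match 58.43.0.0/19 -> Router C
35.36.115.219: longest match 0.0.0.0/0 -> Router P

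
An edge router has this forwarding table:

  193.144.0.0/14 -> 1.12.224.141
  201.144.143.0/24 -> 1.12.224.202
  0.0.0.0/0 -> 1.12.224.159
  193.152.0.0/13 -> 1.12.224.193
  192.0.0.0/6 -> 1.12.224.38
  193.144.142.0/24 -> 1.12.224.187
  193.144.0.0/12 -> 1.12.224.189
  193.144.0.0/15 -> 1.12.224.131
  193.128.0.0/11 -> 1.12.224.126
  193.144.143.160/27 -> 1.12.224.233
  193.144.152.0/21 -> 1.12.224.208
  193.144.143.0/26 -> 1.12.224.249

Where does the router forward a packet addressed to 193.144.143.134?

1.12.224.131

Routes whose prefix contains 193.144.143.134:
  0.0.0.0/0 (default, matches everything) -> 1.12.224.159
  192.0.0.0/6 (192.0.0.0 - 195.255.255.255) -> 1.12.224.38
  193.128.0.0/11 (193.128.0.0 - 193.159.255.255) -> 1.12.224.126
  193.144.0.0/12 (193.144.0.0 - 193.159.255.255) -> 1.12.224.189
  193.144.0.0/14 (193.144.0.0 - 193.147.255.255) -> 1.12.224.141
  193.144.0.0/15 (193.144.0.0 - 193.145.255.255) -> 1.12.224.131
More-specific entries that do NOT match:
  193.144.143.160/27 (193.144.143.160 - 193.144.143.191) does not contain 193.144.143.134
  193.144.143.0/26 (193.144.143.0 - 193.144.143.63) does not contain 193.144.143.134
  201.144.143.0/24 (201.144.143.0 - 201.144.143.255) does not contain 193.144.143.134
  193.144.142.0/24 (193.144.142.0 - 193.144.142.255) does not contain 193.144.143.134
  193.144.152.0/21 (193.144.152.0 - 193.144.159.255) does not contain 193.144.143.134
Longest matching prefix is /15 -> next hop 1.12.224.131.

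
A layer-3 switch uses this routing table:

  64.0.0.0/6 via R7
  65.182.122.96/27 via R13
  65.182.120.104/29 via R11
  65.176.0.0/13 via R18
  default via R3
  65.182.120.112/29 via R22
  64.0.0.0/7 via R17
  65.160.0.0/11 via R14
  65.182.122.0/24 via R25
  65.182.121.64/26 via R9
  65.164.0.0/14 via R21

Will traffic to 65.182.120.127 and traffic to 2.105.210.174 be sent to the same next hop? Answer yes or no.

65.182.120.127: longest match 65.176.0.0/13 -> R18
2.105.210.174: longest match 0.0.0.0/0 -> R3

no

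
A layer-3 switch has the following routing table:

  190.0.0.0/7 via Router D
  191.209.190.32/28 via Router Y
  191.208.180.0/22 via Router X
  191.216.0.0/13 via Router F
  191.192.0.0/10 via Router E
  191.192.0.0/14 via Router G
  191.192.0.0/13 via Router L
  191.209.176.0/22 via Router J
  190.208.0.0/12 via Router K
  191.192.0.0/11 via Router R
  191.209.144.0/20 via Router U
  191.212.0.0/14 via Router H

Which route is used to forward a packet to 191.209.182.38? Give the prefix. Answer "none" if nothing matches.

Entries matching 191.209.182.38:
  190.0.0.0/7 (190.0.0.0 - 191.255.255.255)
  191.192.0.0/10 (191.192.0.0 - 191.255.255.255)
  191.192.0.0/11 (191.192.0.0 - 191.223.255.255)
Most specific is 191.192.0.0/11.

191.192.0.0/11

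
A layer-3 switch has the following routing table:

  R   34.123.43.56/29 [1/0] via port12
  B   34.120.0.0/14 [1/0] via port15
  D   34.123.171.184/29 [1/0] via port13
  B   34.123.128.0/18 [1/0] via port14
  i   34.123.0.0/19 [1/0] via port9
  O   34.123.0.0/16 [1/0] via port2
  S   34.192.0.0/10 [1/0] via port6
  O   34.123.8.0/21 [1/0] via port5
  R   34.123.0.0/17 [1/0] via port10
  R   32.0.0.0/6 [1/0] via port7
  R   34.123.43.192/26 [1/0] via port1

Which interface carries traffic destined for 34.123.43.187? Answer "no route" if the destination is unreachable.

port10

Routes whose prefix contains 34.123.43.187:
  32.0.0.0/6 (32.0.0.0 - 35.255.255.255) -> port7
  34.120.0.0/14 (34.120.0.0 - 34.123.255.255) -> port15
  34.123.0.0/16 (34.123.0.0 - 34.123.255.255) -> port2
  34.123.0.0/17 (34.123.0.0 - 34.123.127.255) -> port10
More-specific entries that do NOT match:
  34.123.43.56/29 (34.123.43.56 - 34.123.43.63) does not contain 34.123.43.187
  34.123.171.184/29 (34.123.171.184 - 34.123.171.191) does not contain 34.123.43.187
  34.123.43.192/26 (34.123.43.192 - 34.123.43.255) does not contain 34.123.43.187
  34.123.8.0/21 (34.123.8.0 - 34.123.15.255) does not contain 34.123.43.187
  34.123.0.0/19 (34.123.0.0 - 34.123.31.255) does not contain 34.123.43.187
  34.123.128.0/18 (34.123.128.0 - 34.123.191.255) does not contain 34.123.43.187
Longest matching prefix is /17 -> interface port10.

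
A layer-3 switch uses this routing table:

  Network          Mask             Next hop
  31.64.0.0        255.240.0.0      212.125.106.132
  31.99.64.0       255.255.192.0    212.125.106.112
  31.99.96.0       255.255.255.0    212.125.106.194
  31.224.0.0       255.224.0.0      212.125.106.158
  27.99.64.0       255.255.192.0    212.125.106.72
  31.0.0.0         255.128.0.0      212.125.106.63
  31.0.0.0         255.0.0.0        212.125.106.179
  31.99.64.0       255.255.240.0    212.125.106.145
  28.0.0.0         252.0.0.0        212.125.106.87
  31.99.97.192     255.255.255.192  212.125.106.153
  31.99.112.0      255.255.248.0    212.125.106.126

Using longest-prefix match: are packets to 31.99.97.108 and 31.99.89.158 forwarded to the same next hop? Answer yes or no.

31.99.97.108: longest match 31.99.64.0/18 -> 212.125.106.112
31.99.89.158: longest match 31.99.64.0/18 -> 212.125.106.112

yes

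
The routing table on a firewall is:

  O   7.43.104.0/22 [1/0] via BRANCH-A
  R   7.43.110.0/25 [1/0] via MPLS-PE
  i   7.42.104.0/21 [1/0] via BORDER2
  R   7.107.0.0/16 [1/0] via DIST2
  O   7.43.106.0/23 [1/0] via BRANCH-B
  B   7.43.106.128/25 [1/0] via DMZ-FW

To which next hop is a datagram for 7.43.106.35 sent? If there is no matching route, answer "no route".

BRANCH-B

Routes whose prefix contains 7.43.106.35:
  7.43.104.0/22 (7.43.104.0 - 7.43.107.255) -> BRANCH-A
  7.43.106.0/23 (7.43.106.0 - 7.43.107.255) -> BRANCH-B
More-specific entries that do NOT match:
  7.43.110.0/25 (7.43.110.0 - 7.43.110.127) does not contain 7.43.106.35
  7.43.106.128/25 (7.43.106.128 - 7.43.106.255) does not contain 7.43.106.35
Longest matching prefix is /23 -> next hop BRANCH-B.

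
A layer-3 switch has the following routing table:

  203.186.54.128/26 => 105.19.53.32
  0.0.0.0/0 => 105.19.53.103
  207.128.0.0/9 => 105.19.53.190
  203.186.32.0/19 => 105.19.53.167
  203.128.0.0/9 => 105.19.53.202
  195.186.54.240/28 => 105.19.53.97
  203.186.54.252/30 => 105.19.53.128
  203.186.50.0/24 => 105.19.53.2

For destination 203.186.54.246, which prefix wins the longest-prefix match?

Entries matching 203.186.54.246:
  0.0.0.0/0 (default, matches everything)
  203.128.0.0/9 (203.128.0.0 - 203.255.255.255)
  203.186.32.0/19 (203.186.32.0 - 203.186.63.255)
Most specific is 203.186.32.0/19.

203.186.32.0/19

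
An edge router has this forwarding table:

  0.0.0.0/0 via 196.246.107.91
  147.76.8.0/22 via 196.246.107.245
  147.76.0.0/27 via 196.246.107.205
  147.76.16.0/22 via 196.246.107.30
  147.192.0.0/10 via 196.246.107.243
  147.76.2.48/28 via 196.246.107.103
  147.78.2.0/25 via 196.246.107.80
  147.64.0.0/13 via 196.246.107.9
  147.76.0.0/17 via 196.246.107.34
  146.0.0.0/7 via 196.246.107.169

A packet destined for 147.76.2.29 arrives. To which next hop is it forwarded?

Routes whose prefix contains 147.76.2.29:
  0.0.0.0/0 (default, matches everything) -> 196.246.107.91
  146.0.0.0/7 (146.0.0.0 - 147.255.255.255) -> 196.246.107.169
  147.76.0.0/17 (147.76.0.0 - 147.76.127.255) -> 196.246.107.34
More-specific entries that do NOT match:
  147.76.2.48/28 (147.76.2.48 - 147.76.2.63) does not contain 147.76.2.29
  147.76.0.0/27 (147.76.0.0 - 147.76.0.31) does not contain 147.76.2.29
  147.78.2.0/25 (147.78.2.0 - 147.78.2.127) does not contain 147.76.2.29
  147.76.8.0/22 (147.76.8.0 - 147.76.11.255) does not contain 147.76.2.29
  147.76.16.0/22 (147.76.16.0 - 147.76.19.255) does not contain 147.76.2.29
Longest matching prefix is /17 -> next hop 196.246.107.34.

196.246.107.34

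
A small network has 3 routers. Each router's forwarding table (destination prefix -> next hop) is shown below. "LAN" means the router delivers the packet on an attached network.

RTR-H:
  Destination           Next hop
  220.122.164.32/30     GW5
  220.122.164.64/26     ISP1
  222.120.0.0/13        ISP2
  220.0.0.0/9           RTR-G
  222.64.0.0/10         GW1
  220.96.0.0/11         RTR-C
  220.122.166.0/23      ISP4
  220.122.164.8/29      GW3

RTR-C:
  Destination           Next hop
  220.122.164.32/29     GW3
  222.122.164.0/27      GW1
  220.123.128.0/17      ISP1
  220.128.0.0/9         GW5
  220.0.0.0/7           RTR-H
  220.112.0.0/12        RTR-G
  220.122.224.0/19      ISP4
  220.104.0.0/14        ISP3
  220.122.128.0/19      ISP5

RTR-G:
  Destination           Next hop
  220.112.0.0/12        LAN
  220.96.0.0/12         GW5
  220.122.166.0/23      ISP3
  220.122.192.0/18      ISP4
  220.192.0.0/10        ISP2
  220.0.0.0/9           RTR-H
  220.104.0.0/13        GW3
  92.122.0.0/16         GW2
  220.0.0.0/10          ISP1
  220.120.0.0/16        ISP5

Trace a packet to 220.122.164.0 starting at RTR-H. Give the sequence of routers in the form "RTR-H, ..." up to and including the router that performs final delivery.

At RTR-H: longest match for 220.122.164.0 is 220.96.0.0/11 -> RTR-C
At RTR-C: longest match for 220.122.164.0 is 220.112.0.0/12 -> RTR-G
At RTR-G: longest match for 220.122.164.0 is 220.112.0.0/12 -> LAN

RTR-H, RTR-C, RTR-G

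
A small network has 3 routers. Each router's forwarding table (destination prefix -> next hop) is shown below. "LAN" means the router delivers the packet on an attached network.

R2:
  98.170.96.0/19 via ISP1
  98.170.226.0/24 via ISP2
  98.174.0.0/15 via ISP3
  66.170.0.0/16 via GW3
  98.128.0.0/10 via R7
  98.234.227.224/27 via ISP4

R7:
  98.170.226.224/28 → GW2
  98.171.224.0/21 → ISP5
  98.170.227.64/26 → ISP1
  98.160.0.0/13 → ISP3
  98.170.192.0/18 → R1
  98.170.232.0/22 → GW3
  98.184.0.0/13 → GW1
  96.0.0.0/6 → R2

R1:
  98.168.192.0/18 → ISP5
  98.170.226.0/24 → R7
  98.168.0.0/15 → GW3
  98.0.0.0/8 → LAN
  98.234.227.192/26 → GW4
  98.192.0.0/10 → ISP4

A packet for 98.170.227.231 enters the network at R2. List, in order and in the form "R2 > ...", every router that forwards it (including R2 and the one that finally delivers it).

R2 > R7 > R1

At R2: longest match for 98.170.227.231 is 98.128.0.0/10 -> R7
At R7: longest match for 98.170.227.231 is 98.170.192.0/18 -> R1
At R1: longest match for 98.170.227.231 is 98.0.0.0/8 -> LAN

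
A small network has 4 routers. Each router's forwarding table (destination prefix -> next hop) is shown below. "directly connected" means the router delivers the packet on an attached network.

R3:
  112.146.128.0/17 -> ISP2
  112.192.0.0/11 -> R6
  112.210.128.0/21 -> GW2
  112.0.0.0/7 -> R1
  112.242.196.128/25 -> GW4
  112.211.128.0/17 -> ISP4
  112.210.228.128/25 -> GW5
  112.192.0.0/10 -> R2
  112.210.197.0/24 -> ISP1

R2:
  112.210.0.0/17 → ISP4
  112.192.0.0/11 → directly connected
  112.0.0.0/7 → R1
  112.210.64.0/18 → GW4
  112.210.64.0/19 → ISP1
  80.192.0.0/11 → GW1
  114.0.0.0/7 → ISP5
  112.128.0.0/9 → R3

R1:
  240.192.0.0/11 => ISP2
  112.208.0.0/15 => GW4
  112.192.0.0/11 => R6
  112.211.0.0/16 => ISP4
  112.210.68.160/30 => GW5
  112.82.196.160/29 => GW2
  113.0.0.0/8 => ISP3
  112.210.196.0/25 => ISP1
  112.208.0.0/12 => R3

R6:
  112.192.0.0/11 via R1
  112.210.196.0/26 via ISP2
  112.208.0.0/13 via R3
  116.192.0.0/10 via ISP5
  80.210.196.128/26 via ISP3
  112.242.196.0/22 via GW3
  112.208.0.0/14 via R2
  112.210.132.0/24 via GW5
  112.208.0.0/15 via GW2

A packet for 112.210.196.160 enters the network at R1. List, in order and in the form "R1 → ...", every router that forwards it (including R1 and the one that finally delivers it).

R1 → R3 → R6 → R2

At R1: longest match for 112.210.196.160 is 112.208.0.0/12 -> R3
At R3: longest match for 112.210.196.160 is 112.192.0.0/11 -> R6
At R6: longest match for 112.210.196.160 is 112.208.0.0/14 -> R2
At R2: longest match for 112.210.196.160 is 112.192.0.0/11 -> directly connected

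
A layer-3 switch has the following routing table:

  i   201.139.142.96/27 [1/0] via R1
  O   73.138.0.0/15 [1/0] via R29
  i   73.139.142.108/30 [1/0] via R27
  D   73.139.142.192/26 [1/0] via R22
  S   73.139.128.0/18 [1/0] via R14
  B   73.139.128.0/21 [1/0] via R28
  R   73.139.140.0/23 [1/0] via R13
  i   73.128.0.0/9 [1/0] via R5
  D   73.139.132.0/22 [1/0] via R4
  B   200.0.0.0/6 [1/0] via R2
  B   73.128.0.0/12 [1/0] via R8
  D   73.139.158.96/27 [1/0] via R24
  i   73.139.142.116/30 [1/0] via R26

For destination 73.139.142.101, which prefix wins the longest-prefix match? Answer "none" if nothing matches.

Entries matching 73.139.142.101:
  73.128.0.0/9 (73.128.0.0 - 73.255.255.255)
  73.128.0.0/12 (73.128.0.0 - 73.143.255.255)
  73.138.0.0/15 (73.138.0.0 - 73.139.255.255)
  73.139.128.0/18 (73.139.128.0 - 73.139.191.255)
Most specific is 73.139.128.0/18.

73.139.128.0/18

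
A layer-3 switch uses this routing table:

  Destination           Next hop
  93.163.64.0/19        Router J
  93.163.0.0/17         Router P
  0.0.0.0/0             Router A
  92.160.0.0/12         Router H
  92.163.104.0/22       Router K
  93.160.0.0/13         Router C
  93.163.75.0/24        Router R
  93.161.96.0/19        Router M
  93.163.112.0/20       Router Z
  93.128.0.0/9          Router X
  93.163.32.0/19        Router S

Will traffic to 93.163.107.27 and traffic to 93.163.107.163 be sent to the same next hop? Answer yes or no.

yes

93.163.107.27: longest match 93.163.0.0/17 -> Router P
93.163.107.163: longest match 93.163.0.0/17 -> Router P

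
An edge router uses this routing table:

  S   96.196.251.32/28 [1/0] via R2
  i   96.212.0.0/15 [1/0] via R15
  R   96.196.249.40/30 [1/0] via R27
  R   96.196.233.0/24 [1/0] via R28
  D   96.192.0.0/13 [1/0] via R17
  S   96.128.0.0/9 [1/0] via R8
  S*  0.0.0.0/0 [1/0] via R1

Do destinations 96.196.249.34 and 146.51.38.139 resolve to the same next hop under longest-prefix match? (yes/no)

no

96.196.249.34: longest match 96.192.0.0/13 -> R17
146.51.38.139: longest match 0.0.0.0/0 -> R1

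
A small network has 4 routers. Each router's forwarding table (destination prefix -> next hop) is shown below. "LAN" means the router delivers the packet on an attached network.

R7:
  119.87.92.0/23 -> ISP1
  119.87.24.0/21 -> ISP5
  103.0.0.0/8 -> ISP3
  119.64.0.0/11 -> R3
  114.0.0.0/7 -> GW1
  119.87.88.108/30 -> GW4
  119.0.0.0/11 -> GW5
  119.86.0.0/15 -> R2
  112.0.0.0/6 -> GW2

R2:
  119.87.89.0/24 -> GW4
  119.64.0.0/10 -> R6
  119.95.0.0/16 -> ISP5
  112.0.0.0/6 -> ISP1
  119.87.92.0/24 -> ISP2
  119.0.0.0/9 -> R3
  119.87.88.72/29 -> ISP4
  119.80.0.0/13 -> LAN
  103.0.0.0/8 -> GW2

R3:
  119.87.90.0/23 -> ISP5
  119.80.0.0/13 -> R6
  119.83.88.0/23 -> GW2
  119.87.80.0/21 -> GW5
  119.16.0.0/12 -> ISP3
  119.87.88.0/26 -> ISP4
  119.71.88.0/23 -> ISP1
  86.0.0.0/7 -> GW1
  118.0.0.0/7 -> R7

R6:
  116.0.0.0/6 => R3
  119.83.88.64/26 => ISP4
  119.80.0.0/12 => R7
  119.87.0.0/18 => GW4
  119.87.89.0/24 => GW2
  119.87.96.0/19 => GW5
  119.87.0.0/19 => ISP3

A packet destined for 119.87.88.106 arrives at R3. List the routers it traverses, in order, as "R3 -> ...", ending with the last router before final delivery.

At R3: longest match for 119.87.88.106 is 119.80.0.0/13 -> R6
At R6: longest match for 119.87.88.106 is 119.80.0.0/12 -> R7
At R7: longest match for 119.87.88.106 is 119.86.0.0/15 -> R2
At R2: longest match for 119.87.88.106 is 119.80.0.0/13 -> LAN

R3 -> R6 -> R7 -> R2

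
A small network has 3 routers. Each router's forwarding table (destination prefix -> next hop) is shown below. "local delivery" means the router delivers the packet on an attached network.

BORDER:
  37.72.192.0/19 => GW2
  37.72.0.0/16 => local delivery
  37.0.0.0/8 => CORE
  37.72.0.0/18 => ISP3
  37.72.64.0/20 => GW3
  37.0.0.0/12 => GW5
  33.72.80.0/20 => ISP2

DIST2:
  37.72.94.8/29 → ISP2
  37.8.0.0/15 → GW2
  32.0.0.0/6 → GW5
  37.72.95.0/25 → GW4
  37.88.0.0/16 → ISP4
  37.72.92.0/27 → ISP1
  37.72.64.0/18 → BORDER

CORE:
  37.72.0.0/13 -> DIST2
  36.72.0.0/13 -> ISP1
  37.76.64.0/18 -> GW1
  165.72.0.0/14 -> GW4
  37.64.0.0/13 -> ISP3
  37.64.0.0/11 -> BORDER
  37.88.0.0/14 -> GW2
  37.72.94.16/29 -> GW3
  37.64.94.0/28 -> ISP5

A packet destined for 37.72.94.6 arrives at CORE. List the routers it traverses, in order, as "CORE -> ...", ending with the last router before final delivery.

At CORE: longest match for 37.72.94.6 is 37.72.0.0/13 -> DIST2
At DIST2: longest match for 37.72.94.6 is 37.72.64.0/18 -> BORDER
At BORDER: longest match for 37.72.94.6 is 37.72.0.0/16 -> local delivery

CORE -> DIST2 -> BORDER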